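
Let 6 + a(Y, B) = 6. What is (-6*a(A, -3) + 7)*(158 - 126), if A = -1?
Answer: 224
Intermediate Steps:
a(Y, B) = 0 (a(Y, B) = -6 + 6 = 0)
(-6*a(A, -3) + 7)*(158 - 126) = (-6*0 + 7)*(158 - 126) = (0 + 7)*32 = 7*32 = 224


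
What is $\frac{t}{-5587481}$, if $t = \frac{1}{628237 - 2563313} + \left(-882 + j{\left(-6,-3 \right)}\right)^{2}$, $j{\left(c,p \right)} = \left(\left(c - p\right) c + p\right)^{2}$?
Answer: $- \frac{835273620323}{10812200383556} \approx -0.077253$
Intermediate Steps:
$j{\left(c,p \right)} = \left(p + c \left(c - p\right)\right)^{2}$ ($j{\left(c,p \right)} = \left(c \left(c - p\right) + p\right)^{2} = \left(p + c \left(c - p\right)\right)^{2}$)
$t = \frac{835273620323}{1935076}$ ($t = \frac{1}{628237 - 2563313} + \left(-882 + \left(-3 + \left(-6\right)^{2} - \left(-6\right) \left(-3\right)\right)^{2}\right)^{2} = \frac{1}{-1935076} + \left(-882 + \left(-3 + 36 - 18\right)^{2}\right)^{2} = - \frac{1}{1935076} + \left(-882 + 15^{2}\right)^{2} = - \frac{1}{1935076} + \left(-882 + 225\right)^{2} = - \frac{1}{1935076} + \left(-657\right)^{2} = - \frac{1}{1935076} + 431649 = \frac{835273620323}{1935076} \approx 4.3165 \cdot 10^{5}$)
$\frac{t}{-5587481} = \frac{835273620323}{1935076 \left(-5587481\right)} = \frac{835273620323}{1935076} \left(- \frac{1}{5587481}\right) = - \frac{835273620323}{10812200383556}$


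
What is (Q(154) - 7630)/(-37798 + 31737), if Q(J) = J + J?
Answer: 7322/6061 ≈ 1.2081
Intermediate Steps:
Q(J) = 2*J
(Q(154) - 7630)/(-37798 + 31737) = (2*154 - 7630)/(-37798 + 31737) = (308 - 7630)/(-6061) = -7322*(-1/6061) = 7322/6061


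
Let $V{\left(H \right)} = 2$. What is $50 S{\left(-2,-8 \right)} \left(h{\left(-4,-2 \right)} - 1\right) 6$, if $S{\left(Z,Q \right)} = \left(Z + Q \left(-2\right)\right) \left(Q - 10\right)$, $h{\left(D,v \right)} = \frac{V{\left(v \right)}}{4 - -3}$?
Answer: $54000$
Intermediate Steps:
$h{\left(D,v \right)} = \frac{2}{7}$ ($h{\left(D,v \right)} = \frac{2}{4 - -3} = \frac{2}{4 + 3} = \frac{2}{7}$)
$S{\left(Z,Q \right)} = \left(-10 + Q\right) \left(Z - 2 Q\right)$ ($S{\left(Z,Q \right)} = \left(Z - 2 Q\right) \left(-10 + Q\right) = \left(-10 + Q\right) \left(Z - 2 Q\right)$)
$50 S{\left(-2,-8 \right)} \left(h{\left(-4,-2 \right)} - 1\right) 6 = 50 \left(\left(-10\right) \left(-2\right) - 2 \left(-8\right)^{2} + 20 \left(-8\right) - -16\right) \left(\frac{2}{7} - 1\right) 6 = 50 \left(20 - 128 - 160 + 16\right) \left(\left(- \frac{5}{7}\right) 6\right) = 50 \left(20 - 128 - 160 + 16\right) \left(- \frac{30}{7}\right) = 50 \left(-252\right) \left(- \frac{30}{7}\right) = \left(-12600\right) \left(- \frac{30}{7}\right) = 54000$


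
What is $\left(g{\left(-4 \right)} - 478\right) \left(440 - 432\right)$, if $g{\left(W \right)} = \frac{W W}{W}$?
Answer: $-3856$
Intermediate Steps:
$g{\left(W \right)} = W$ ($g{\left(W \right)} = \frac{W^{2}}{W} = W$)
$\left(g{\left(-4 \right)} - 478\right) \left(440 - 432\right) = \left(-4 - 478\right) \left(440 - 432\right) = \left(-482\right) 8 = -3856$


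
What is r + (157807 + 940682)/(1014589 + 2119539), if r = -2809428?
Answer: -8805105860295/3134128 ≈ -2.8094e+6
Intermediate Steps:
r + (157807 + 940682)/(1014589 + 2119539) = -2809428 + (157807 + 940682)/(1014589 + 2119539) = -2809428 + 1098489/3134128 = -8805105860295/3134128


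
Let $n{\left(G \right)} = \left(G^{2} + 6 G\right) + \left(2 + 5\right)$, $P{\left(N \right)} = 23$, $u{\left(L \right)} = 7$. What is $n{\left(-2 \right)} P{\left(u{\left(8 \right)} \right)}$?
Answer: $-23$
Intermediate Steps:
$n{\left(G \right)} = 7 + G^{2} + 6 G$ ($n{\left(G \right)} = \left(G^{2} + 6 G\right) + 7 = 7 + G^{2} + 6 G$)
$n{\left(-2 \right)} P{\left(u{\left(8 \right)} \right)} = \left(7 + \left(-2\right)^{2} + 6 \left(-2\right)\right) 23 = \left(7 + 4 - 12\right) 23 = \left(-1\right) 23 = -23$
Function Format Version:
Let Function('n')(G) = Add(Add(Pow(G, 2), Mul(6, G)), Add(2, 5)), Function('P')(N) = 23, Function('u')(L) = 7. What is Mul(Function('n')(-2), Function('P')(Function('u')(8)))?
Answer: -23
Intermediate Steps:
Function('n')(G) = Add(7, Pow(G, 2), Mul(6, G)) (Function('n')(G) = Add(Add(Pow(G, 2), Mul(6, G)), 7) = Add(7, Pow(G, 2), Mul(6, G)))
Mul(Function('n')(-2), Function('P')(Function('u')(8))) = Mul(Add(7, Pow(-2, 2), Mul(6, -2)), 23) = Mul(Add(7, 4, -12), 23) = Mul(-1, 23) = -23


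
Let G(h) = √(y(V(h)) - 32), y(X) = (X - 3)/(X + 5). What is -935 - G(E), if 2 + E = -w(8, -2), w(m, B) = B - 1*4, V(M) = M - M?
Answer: -935 - I*√815/5 ≈ -935.0 - 5.7096*I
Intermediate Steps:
V(M) = 0
y(X) = (-3 + X)/(5 + X)
w(m, B) = -4 + B (w(m, B) = B - 4 = -4 + B)
E = 4 (E = -2 - (-4 - 2) = -2 - 1*(-6) = -2 + 6 = 4)
G(h) = I*√815/5 (G(h) = √((-3 + 0)/(5 + 0) - 32) = √(-3/5 - 32) = √((⅕)*(-3) - 32) = √(-⅗ - 32) = √(-163/5) = I*√815/5)
-935 - G(E) = -935 - I*√815/5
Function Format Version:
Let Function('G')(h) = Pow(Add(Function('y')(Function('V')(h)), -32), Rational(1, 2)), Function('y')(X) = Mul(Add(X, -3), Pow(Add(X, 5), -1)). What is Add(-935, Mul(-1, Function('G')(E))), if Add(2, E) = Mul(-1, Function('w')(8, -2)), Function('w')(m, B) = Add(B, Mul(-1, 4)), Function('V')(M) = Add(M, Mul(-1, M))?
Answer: Add(-935, Mul(Rational(-1, 5), I, Pow(815, Rational(1, 2)))) ≈ Add(-935.00, Mul(-5.7096, I))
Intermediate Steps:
Function('V')(M) = 0
Function('y')(X) = Mul(Pow(Add(5, X), -1), Add(-3, X)) (Function('y')(X) = Mul(Add(-3, X), Pow(Add(5, X), -1)) = Mul(Pow(Add(5, X), -1), Add(-3, X)))
Function('w')(m, B) = Add(-4, B) (Function('w')(m, B) = Add(B, -4) = Add(-4, B))
E = 4 (E = Add(-2, Mul(-1, Add(-4, -2))) = Add(-2, Mul(-1, -6)) = Add(-2, 6) = 4)
Function('G')(h) = Mul(Rational(1, 5), I, Pow(815, Rational(1, 2))) (Function('G')(h) = Pow(Add(Mul(Pow(Add(5, 0), -1), Add(-3, 0)), -32), Rational(1, 2)) = Pow(Add(Mul(Pow(5, -1), -3), -32), Rational(1, 2)) = Pow(Add(Mul(Rational(1, 5), -3), -32), Rational(1, 2)) = Pow(Add(Rational(-3, 5), -32), Rational(1, 2)) = Pow(Rational(-163, 5), Rational(1, 2)) = Mul(Rational(1, 5), I, Pow(815, Rational(1, 2))))
Add(-935, Mul(-1, Function('G')(E))) = Add(-935, Mul(-1, Mul(Rational(1, 5), I, Pow(815, Rational(1, 2))))) = Add(-935, Mul(Rational(-1, 5), I, Pow(815, Rational(1, 2))))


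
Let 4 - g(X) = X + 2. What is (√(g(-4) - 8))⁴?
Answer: 4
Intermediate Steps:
g(X) = 2 - X (g(X) = 4 - (X + 2) = 4 - (2 + X) = 4 + (-2 - X) = 2 - X)
(√(g(-4) - 8))⁴ = (√((2 - 1*(-4)) - 8))⁴ = (√((2 + 4) - 8))⁴ = (√(6 - 8))⁴ = (√(-2))⁴ = (I*√2)⁴ = 4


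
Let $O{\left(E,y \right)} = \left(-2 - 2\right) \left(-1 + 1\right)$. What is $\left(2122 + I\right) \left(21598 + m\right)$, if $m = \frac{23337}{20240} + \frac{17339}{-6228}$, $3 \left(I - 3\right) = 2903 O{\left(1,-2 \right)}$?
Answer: $\frac{289246950928825}{6302736} \approx 4.5892 \cdot 10^{7}$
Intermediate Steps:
$O{\left(E,y \right)} = 0$ ($O{\left(E,y \right)} = \left(-4\right) 0 = 0$)
$I = 3$ ($I = 3 + \frac{2903 \cdot 0}{3} = 3 + \frac{1}{3} \cdot 0 = 3 + 0 = 3$)
$m = - \frac{51399631}{31513680}$ ($m = 23337 \cdot \frac{1}{20240} + 17339 \left(- \frac{1}{6228}\right) = \frac{23337}{20240} - \frac{17339}{6228} = - \frac{51399631}{31513680} \approx -1.631$)
$\left(2122 + I\right) \left(21598 + m\right) = \left(2122 + 3\right) \left(21598 - \frac{51399631}{31513680}\right) = 2125 \cdot \frac{680581061009}{31513680} = \frac{289246950928825}{6302736}$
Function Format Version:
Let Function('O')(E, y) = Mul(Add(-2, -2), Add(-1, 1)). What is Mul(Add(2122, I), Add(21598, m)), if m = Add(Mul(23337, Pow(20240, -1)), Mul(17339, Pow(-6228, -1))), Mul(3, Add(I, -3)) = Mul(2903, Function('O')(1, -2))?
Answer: Rational(289246950928825, 6302736) ≈ 4.5892e+7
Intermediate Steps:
Function('O')(E, y) = 0 (Function('O')(E, y) = Mul(-4, 0) = 0)
I = 3 (I = Add(3, Mul(Rational(1, 3), Mul(2903, 0))) = Add(3, Mul(Rational(1, 3), 0)) = Add(3, 0) = 3)
m = Rational(-51399631, 31513680) (m = Add(Mul(23337, Rational(1, 20240)), Mul(17339, Rational(-1, 6228))) = Add(Rational(23337, 20240), Rational(-17339, 6228)) = Rational(-51399631, 31513680) ≈ -1.6310)
Mul(Add(2122, I), Add(21598, m)) = Mul(Add(2122, 3), Add(21598, Rational(-51399631, 31513680))) = Mul(2125, Rational(680581061009, 31513680)) = Rational(289246950928825, 6302736)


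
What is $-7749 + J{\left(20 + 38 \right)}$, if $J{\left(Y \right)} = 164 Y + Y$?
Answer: $1821$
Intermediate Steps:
$J{\left(Y \right)} = 165 Y$
$-7749 + J{\left(20 + 38 \right)} = -7749 + 165 \left(20 + 38\right) = -7749 + 165 \cdot 58 = -7749 + 9570 = 1821$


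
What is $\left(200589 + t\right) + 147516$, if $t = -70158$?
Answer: $277947$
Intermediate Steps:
$\left(200589 + t\right) + 147516 = \left(200589 - 70158\right) + 147516 = 130431 + 147516 = 277947$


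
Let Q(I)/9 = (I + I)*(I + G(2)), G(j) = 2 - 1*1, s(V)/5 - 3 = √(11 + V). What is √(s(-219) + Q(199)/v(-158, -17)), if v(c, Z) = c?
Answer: √(-28204185 + 124820*I*√13)/79 ≈ 0.53633 + 67.227*I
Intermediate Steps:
s(V) = 15 + 5*√(11 + V)
G(j) = 1 (G(j) = 2 - 1 = 1)
Q(I) = 18*I*(1 + I) (Q(I) = 9*((I + I)*(I + 1)) = 9*((2*I)*(1 + I)) = 9*(2*I*(1 + I)) = 18*I*(1 + I))
√(s(-219) + Q(199)/v(-158, -17)) = √((15 + 5*√(11 - 219)) + (18*199*(1 + 199))/(-158)) = √((15 + 5*√(-208)) + (18*199*200)*(-1/158)) = √((15 + 5*(4*I*√13)) + 716400*(-1/158)) = √((15 + 20*I*√13) - 358200/79) = √(-357015/79 + 20*I*√13)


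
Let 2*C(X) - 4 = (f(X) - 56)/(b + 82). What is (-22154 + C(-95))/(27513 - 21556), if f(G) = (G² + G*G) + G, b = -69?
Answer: -558053/154882 ≈ -3.6031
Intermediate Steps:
f(G) = G + 2*G² (f(G) = (G² + G²) + G = 2*G² + G = G + 2*G²)
C(X) = -2/13 + X*(1 + 2*X)/26 (C(X) = 2 + ((X*(1 + 2*X) - 56)/(-69 + 82))/2 = 2 + ((-56 + X*(1 + 2*X))/13)/2 = 2 + ((-56 + X*(1 + 2*X))*(1/13))/2 = 2 + (-56/13 + X*(1 + 2*X)/13)/2 = 2 + (-28/13 + X*(1 + 2*X)/26) = -2/13 + X*(1 + 2*X)/26)
(-22154 + C(-95))/(27513 - 21556) = (-22154 + (-2/13 + (1/26)*(-95)*(1 + 2*(-95))))/(27513 - 21556) = (-22154 + (-2/13 + (1/26)*(-95)*(1 - 190)))/5957 = (-22154 + (-2/13 + (1/26)*(-95)*(-189)))*(1/5957) = (-22154 + (-2/13 + 17955/26))*(1/5957) = (-22154 + 17951/26)*(1/5957) = -558053/26*1/5957 = -558053/154882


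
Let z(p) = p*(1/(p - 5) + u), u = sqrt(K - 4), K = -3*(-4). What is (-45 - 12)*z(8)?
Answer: -152 - 912*sqrt(2) ≈ -1441.8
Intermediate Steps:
K = 12
u = 2*sqrt(2) (u = sqrt(12 - 4) = sqrt(8) = 2*sqrt(2) ≈ 2.8284)
z(p) = p*(1/(-5 + p) + 2*sqrt(2)) (z(p) = p*(1/(p - 5) + 2*sqrt(2)) = p*(1/(-5 + p) + 2*sqrt(2)))
(-45 - 12)*z(8) = (-45 - 12)*(8*(1 - 10*sqrt(2) + 2*8*sqrt(2))/(-5 + 8)) = -456*(1 - 10*sqrt(2) + 16*sqrt(2))/3 = -456*(1 + 6*sqrt(2))/3 = -57*(8/3 + 16*sqrt(2)) = -152 - 912*sqrt(2)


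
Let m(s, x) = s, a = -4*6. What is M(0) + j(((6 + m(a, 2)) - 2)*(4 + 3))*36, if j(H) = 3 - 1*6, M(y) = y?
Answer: -108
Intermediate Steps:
a = -24
j(H) = -3 (j(H) = 3 - 6 = -3)
M(0) + j(((6 + m(a, 2)) - 2)*(4 + 3))*36 = 0 - 3*36 = 0 - 108 = -108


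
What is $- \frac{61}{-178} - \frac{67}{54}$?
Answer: $- \frac{2158}{2403} \approx -0.89804$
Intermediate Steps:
$- \frac{61}{-178} - \frac{67}{54} = \left(-61\right) \left(- \frac{1}{178}\right) - \frac{67}{54} = \frac{61}{178} - \frac{67}{54} = - \frac{2158}{2403}$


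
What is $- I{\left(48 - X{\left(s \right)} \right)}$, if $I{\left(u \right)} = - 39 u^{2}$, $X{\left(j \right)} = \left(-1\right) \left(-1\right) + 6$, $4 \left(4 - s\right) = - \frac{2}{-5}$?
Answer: $65559$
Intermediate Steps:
$s = \frac{39}{10}$ ($s = 4 - \frac{\left(-2\right) \frac{1}{-5}}{4} = 4 - \frac{\left(-2\right) \left(- \frac{1}{5}\right)}{4} = 4 - \frac{1}{10} = \frac{39}{10} \approx 3.9$)
$X{\left(j \right)} = 7$ ($X{\left(j \right)} = 1 + 6 = 7$)
$- I{\left(48 - X{\left(s \right)} \right)} = - \left(-39\right) \left(48 - 7\right)^{2} = - \left(-39\right) 41^{2} = - \left(-39\right) 1681 = \left(-1\right) \left(-65559\right) = 65559$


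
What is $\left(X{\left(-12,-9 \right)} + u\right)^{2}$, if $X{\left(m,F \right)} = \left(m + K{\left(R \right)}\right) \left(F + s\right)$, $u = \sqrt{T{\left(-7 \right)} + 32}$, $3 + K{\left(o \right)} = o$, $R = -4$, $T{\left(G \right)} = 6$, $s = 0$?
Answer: $\left(171 + \sqrt{38}\right)^{2} \approx 31387.0$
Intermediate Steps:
$K{\left(o \right)} = -3 + o$
$u = \sqrt{38}$ ($u = \sqrt{6 + 32} = \sqrt{38} \approx 6.1644$)
$X{\left(m,F \right)} = F \left(-7 + m\right)$ ($X{\left(m,F \right)} = \left(m - 7\right) \left(F + 0\right) = \left(m - 7\right) F = \left(-7 + m\right) F = F \left(-7 + m\right)$)
$\left(X{\left(-12,-9 \right)} + u\right)^{2} = \left(- 9 \left(-7 - 12\right) + \sqrt{38}\right)^{2} = \left(\left(-9\right) \left(-19\right) + \sqrt{38}\right)^{2} = \left(171 + \sqrt{38}\right)^{2}$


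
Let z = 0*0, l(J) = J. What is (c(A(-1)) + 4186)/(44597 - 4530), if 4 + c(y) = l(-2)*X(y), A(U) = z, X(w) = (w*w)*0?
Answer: 4182/40067 ≈ 0.10438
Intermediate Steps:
z = 0
X(w) = 0 (X(w) = w²*0 = 0)
A(U) = 0
c(y) = -4 (c(y) = -4 - 2*0 = -4 + 0 = -4)
(c(A(-1)) + 4186)/(44597 - 4530) = (-4 + 4186)/(44597 - 4530) = 4182/40067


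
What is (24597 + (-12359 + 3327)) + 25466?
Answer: 41031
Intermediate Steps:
(24597 + (-12359 + 3327)) + 25466 = (24597 - 9032) + 25466 = 15565 + 25466 = 41031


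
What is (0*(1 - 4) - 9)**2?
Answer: 81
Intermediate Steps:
(0*(1 - 4) - 9)**2 = (0*(-3) - 9)**2 = (0 - 9)**2 = (-9)**2 = 81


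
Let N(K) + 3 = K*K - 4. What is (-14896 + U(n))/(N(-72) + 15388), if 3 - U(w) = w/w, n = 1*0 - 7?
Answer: -14894/20565 ≈ -0.72424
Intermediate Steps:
N(K) = -7 + K**2 (N(K) = -3 + (K*K - 4) = -3 + (K**2 - 4) = -3 + (-4 + K**2) = -7 + K**2)
n = -7 (n = 0 - 7 = -7)
U(w) = 2 (U(w) = 3 - w/w = 3 - 1*1 = 3 - 1 = 2)
(-14896 + U(n))/(N(-72) + 15388) = (-14896 + 2)/((-7 + (-72)**2) + 15388) = -14894/((-7 + 5184) + 15388) = -14894/(5177 + 15388) = -14894/20565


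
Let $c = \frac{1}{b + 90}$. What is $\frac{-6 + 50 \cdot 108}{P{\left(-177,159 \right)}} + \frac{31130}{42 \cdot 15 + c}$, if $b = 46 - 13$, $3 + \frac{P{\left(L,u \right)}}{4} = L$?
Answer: $\frac{389814391}{9298920} \approx 41.92$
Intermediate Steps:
$P{\left(L,u \right)} = -12 + 4 L$
$b = 33$ ($b = 46 - 13 = 33$)
$c = \frac{1}{123}$ ($c = \frac{1}{33 + 90} = \frac{1}{123} \approx 0.0081301$)
$\frac{-6 + 50 \cdot 108}{P{\left(-177,159 \right)}} + \frac{31130}{42 \cdot 15 + c} = \frac{-6 + 50 \cdot 108}{-12 + 4 \left(-177\right)} + \frac{31130}{42 \cdot 15 + \frac{1}{123}} = \frac{-6 + 5400}{-12 - 708} + \frac{31130}{630 + \frac{1}{123}} = \frac{5394}{-720} + \frac{31130}{\frac{77491}{123}} = 5394 \left(- \frac{1}{720}\right) + 31130 \cdot \frac{123}{77491} = - \frac{899}{120} + \frac{3828990}{77491} = \frac{389814391}{9298920}$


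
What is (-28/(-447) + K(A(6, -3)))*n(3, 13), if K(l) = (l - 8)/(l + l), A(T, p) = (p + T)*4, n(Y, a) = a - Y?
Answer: 1025/447 ≈ 2.2931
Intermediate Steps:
A(T, p) = 4*T + 4*p (A(T, p) = (T + p)*4 = 4*T + 4*p)
K(l) = (-8 + l)/(2*l) (K(l) = (-8 + l)/((2*l)) = (-8 + l)*(1/(2*l)) = (-8 + l)/(2*l))
(-28/(-447) + K(A(6, -3)))*n(3, 13) = (-28/(-447) + (-8 + (4*6 + 4*(-3)))/(2*(4*6 + 4*(-3))))*(13 - 1*3) = (-28*(-1/447) + (-8 + (24 - 12))/(2*(24 - 12)))*(13 - 3) = (28/447 + (½)*(-8 + 12)/12)*10 = (28/447 + (½)*(1/12)*4)*10 = (28/447 + ⅙)*10 = (205/894)*10 = 1025/447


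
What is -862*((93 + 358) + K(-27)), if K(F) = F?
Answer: -365488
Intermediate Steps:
-862*((93 + 358) + K(-27)) = -862*((93 + 358) - 27) = -862*(451 - 27) = -862*424 = -365488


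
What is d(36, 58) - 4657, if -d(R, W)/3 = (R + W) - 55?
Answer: -4774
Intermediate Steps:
d(R, W) = 165 - 3*R - 3*W (d(R, W) = -3*((R + W) - 55) = -3*(-55 + R + W) = 165 - 3*R - 3*W)
d(36, 58) - 4657 = (165 - 3*36 - 3*58) - 4657 = (165 - 108 - 174) - 4657 = -117 - 4657 = -4774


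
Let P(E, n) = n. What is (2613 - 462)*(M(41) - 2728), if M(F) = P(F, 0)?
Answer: -5867928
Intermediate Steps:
M(F) = 0
(2613 - 462)*(M(41) - 2728) = (2613 - 462)*(0 - 2728) = 2151*(-2728) = -5867928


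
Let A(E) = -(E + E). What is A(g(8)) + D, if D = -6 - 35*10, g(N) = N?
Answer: -372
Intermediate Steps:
A(E) = -2*E
D = -356 (D = -6 - 350 = -356)
A(g(8)) + D = -2*8 - 356 = -16 - 356 = -372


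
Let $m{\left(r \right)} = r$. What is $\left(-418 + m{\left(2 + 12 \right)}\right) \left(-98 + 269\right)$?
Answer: $-69084$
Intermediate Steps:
$\left(-418 + m{\left(2 + 12 \right)}\right) \left(-98 + 269\right) = \left(-418 + \left(2 + 12\right)\right) \left(-98 + 269\right) = \left(-418 + 14\right) 171 = \left(-404\right) 171 = -69084$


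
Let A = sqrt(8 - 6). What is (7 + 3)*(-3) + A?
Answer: -30 + sqrt(2) ≈ -28.586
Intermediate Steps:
A = sqrt(2) ≈ 1.4142
(7 + 3)*(-3) + A = (7 + 3)*(-3) + sqrt(2) = 10*(-3) + sqrt(2) = -30 + sqrt(2)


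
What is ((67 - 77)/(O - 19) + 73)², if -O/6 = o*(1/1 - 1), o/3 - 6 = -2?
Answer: 1951609/361 ≈ 5406.1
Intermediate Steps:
o = 12 (o = 18 + 3*(-2) = 18 - 6 = 12)
O = 0 (O = -72*(1/1 - 1) = -72*(1 - 1) = -72*0 = -6*0 = 0)
((67 - 77)/(O - 19) + 73)² = ((67 - 77)/(0 - 19) + 73)² = (-10/(-19) + 73)² = (-10*(-1/19) + 73)² = (10/19 + 73)² = (1397/19)² = 1951609/361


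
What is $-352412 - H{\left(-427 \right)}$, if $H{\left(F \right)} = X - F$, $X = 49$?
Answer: $-352888$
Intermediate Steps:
$H{\left(F \right)} = 49 - F$
$-352412 - H{\left(-427 \right)} = -352412 - \left(49 - -427\right) = -352412 - \left(49 + 427\right) = -352412 - 476 = -352888$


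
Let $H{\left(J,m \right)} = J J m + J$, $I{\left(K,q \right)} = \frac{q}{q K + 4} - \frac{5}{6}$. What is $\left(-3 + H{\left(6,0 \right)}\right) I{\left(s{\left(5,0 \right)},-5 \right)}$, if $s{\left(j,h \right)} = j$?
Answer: $- \frac{25}{14} \approx -1.7857$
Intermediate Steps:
$I{\left(K,q \right)} = - \frac{5}{6} + \frac{q}{4 + K q}$ ($I{\left(K,q \right)} = \frac{q}{K q + 4} - \frac{5}{6} = \frac{q}{4 + K q} - \frac{5}{6} = - \frac{5}{6} + \frac{q}{4 + K q}$)
$H{\left(J,m \right)} = J + m J^{2}$ ($H{\left(J,m \right)} = J^{2} m + J = m J^{2} + J = J + m J^{2}$)
$\left(-3 + H{\left(6,0 \right)}\right) I{\left(s{\left(5,0 \right)},-5 \right)} = \left(-3 + 6 \left(1 + 6 \cdot 0\right)\right) \frac{-20 + 6 \left(-5\right) - 25 \left(-5\right)}{6 \left(4 + 5 \left(-5\right)\right)} = \left(-3 + 6 \left(1 + 0\right)\right) \frac{-20 - 30 + 125}{6 \left(4 - 25\right)} = \left(-3 + 6 \cdot 1\right) \frac{1}{6} \frac{1}{-21} \cdot 75 = \left(-3 + 6\right) \frac{1}{6} \left(- \frac{1}{21}\right) 75 = 3 \left(- \frac{25}{42}\right) = - \frac{25}{14}$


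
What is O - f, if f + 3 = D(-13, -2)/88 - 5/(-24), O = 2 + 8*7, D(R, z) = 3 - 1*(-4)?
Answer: 4007/66 ≈ 60.712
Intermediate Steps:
D(R, z) = 7 (D(R, z) = 3 + 4 = 7)
O = 58 (O = 2 + 56 = 58)
f = -179/66 (f = -3 + (7/88 - 5/(-24)) = -3 + (7*(1/88) - 5*(-1/24)) = -3 + (7/88 + 5/24) = -3 + 19/66 = -179/66 ≈ -2.7121)
O - f = 58 - 1*(-179/66) = 58 + 179/66 = 4007/66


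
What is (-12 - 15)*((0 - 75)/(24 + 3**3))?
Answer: 675/17 ≈ 39.706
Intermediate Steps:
(-12 - 15)*((0 - 75)/(24 + 3**3)) = -(-2025)/(24 + 27) = -(-2025)/51 = -27*(-25/17) = 675/17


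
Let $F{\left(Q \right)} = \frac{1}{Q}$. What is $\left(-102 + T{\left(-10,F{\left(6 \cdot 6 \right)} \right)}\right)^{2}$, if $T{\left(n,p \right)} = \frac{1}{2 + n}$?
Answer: $\frac{667489}{64} \approx 10430.0$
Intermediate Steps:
$\left(-102 + T{\left(-10,F{\left(6 \cdot 6 \right)} \right)}\right)^{2} = \left(-102 + \frac{1}{2 - 10}\right)^{2} = \left(-102 + \frac{1}{-8}\right)^{2} = \left(-102 - \frac{1}{8}\right)^{2} = \left(- \frac{817}{8}\right)^{2} = \frac{667489}{64}$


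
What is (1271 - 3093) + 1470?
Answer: -352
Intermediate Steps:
(1271 - 3093) + 1470 = -1822 + 1470 = -352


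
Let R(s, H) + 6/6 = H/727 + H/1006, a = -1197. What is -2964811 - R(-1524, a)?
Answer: -2168347296819/731362 ≈ -2.9648e+6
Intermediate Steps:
R(s, H) = -1 + 1733*H/731362 (R(s, H) = -1 + (H/727 + H/1006) = -1 + 1733*H/731362)
-2964811 - R(-1524, a) = -2964811 - (-1 + (1733/731362)*(-1197)) = -2964811 - (-1 - 2074401/731362) = -2964811 - 1*(-2805763/731362) = -2964811 + 2805763/731362 = -2168347296819/731362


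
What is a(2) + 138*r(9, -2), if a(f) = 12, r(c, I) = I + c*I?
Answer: -2748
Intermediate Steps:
r(c, I) = I + I*c
a(2) + 138*r(9, -2) = 12 + 138*(-2*(1 + 9)) = 12 + 138*(-2*10) = 12 + 138*(-20) = 12 - 2760 = -2748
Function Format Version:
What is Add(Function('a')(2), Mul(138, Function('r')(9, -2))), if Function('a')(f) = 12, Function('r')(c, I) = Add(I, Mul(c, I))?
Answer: -2748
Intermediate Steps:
Function('r')(c, I) = Add(I, Mul(I, c))
Add(Function('a')(2), Mul(138, Function('r')(9, -2))) = Add(12, Mul(138, Mul(-2, Add(1, 9)))) = Add(12, Mul(138, Mul(-2, 10))) = Add(12, Mul(138, -20)) = Add(12, -2760) = -2748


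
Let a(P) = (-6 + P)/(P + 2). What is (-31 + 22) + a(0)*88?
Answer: -273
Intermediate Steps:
a(P) = (-6 + P)/(2 + P)
(-31 + 22) + a(0)*88 = (-31 + 22) + ((-6 + 0)/(2 + 0))*88 = -9 + (-6/2)*88 = -9 + ((½)*(-6))*88 = -9 - 3*88 = -9 - 264 = -273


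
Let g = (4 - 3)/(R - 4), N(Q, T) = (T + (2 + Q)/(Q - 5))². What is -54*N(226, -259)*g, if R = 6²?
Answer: -87756861267/781456 ≈ -1.1230e+5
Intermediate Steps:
R = 36
N(Q, T) = (T + (2 + Q)/(-5 + Q))²
g = 1/32 (g = (4 - 3)/(36 - 4) = 1/32 ≈ 0.031250)
-54*N(226, -259)*g = -54*(2 + 226 - 5*(-259) + 226*(-259))²/(-5 + 226)²/32 = -54*(2 + 226 + 1295 - 58534)²/221²/32 = -54*(1/48841)*(-57011)²/32 = -54*(1/48841)*3250254121/32 = -175513722534/(48841*32) = -54*3250254121/1562912 = -87756861267/781456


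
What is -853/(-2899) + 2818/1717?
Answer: 9633983/4977583 ≈ 1.9355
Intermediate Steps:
-853/(-2899) + 2818/1717 = -853*(-1/2899) + 2818*(1/1717) = 853/2899 + 2818/1717 = 9633983/4977583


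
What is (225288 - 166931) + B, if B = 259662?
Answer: 318019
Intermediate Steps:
(225288 - 166931) + B = (225288 - 166931) + 259662 = 58357 + 259662 = 318019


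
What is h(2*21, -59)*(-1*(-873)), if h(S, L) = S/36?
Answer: 2037/2 ≈ 1018.5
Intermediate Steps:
h(S, L) = S/36 (h(S, L) = S*(1/36) = S/36)
h(2*21, -59)*(-1*(-873)) = ((2*21)/36)*(-1*(-873)) = ((1/36)*42)*873 = (7/6)*873 = 2037/2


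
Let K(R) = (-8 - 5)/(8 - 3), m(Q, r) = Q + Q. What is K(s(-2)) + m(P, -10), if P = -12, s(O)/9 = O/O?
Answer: -133/5 ≈ -26.600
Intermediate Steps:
s(O) = 9 (s(O) = 9*(O/O) = 9*1 = 9)
m(Q, r) = 2*Q
K(R) = -13/5
K(s(-2)) + m(P, -10) = -13/5 + 2*(-12) = -13/5 - 24 = -133/5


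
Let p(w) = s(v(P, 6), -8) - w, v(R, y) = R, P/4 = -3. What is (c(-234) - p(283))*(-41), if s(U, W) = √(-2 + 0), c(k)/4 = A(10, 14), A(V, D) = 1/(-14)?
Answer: -81139/7 + 41*I*√2 ≈ -11591.0 + 57.983*I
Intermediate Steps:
P = -12 (P = 4*(-3) = -12)
A(V, D) = -1/14
c(k) = -2/7 (c(k) = 4*(-1/14) = -2/7)
s(U, W) = I*√2 (s(U, W) = √(-2) = I*√2)
p(w) = -w + I*√2 (p(w) = I*√2 - w = -w + I*√2)
(c(-234) - p(283))*(-41) = (-2/7 - (-1*283 + I*√2))*(-41) = (-2/7 - (-283 + I*√2))*(-41) = (-2/7 + (283 - I*√2))*(-41) = (1979/7 - I*√2)*(-41) = -81139/7 + 41*I*√2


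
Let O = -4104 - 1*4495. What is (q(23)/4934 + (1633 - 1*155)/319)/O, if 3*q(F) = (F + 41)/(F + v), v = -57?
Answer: -185952422/345126222177 ≈ -0.00053880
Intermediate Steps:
q(F) = (41 + F)/(3*(-57 + F)) (q(F) = ((F + 41)/(F - 57))/3 = ((41 + F)/(-57 + F))/3 = (41 + F)/(3*(-57 + F)))
O = -8599 (O = -4104 - 4495 = -8599)
(q(23)/4934 + (1633 - 1*155)/319)/O = (((41 + 23)/(3*(-57 + 23)))/4934 + (1633 - 1*155)/319)/(-8599) = (((⅓)*64/(-34))*(1/4934) + (1633 - 155)*(1/319))*(-1/8599) = (((⅓)*(-1/34)*64)*(1/4934) + 1478*(1/319))*(-1/8599) = (-32/51*1/4934 + 1478/319)*(-1/8599) = (-16/125817 + 1478/319)*(-1/8599) = (185952422/40135623)*(-1/8599) = -185952422/345126222177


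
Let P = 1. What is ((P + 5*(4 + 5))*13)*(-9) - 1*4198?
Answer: -9580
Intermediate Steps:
((P + 5*(4 + 5))*13)*(-9) - 1*4198 = ((1 + 5*(4 + 5))*13)*(-9) - 1*4198 = ((1 + 5*9)*13)*(-9) - 4198 = ((1 + 45)*13)*(-9) - 4198 = (46*13)*(-9) - 4198 = 598*(-9) - 4198 = -5382 - 4198 = -9580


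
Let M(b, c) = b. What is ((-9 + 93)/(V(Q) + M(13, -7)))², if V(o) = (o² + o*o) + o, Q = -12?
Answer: 7056/83521 ≈ 0.084482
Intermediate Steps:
V(o) = o + 2*o² (V(o) = (o² + o²) + o = 2*o² + o = o + 2*o²)
((-9 + 93)/(V(Q) + M(13, -7)))² = ((-9 + 93)/(-12*(1 + 2*(-12)) + 13))² = (84/(-12*(1 - 24) + 13))² = (84/(-12*(-23) + 13))² = (84/(276 + 13))² = (84/289)² = 7056/83521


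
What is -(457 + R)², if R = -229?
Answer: -51984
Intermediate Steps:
-(457 + R)² = -(457 - 229)² = -1*228² = -1*51984 = -51984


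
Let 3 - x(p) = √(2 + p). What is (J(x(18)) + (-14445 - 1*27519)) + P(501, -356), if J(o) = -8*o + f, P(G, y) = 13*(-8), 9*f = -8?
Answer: -378836/9 + 16*√5 ≈ -42057.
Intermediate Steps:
f = -8/9 (f = (⅑)*(-8) = -8/9 ≈ -0.88889)
P(G, y) = -104
x(p) = 3 - √(2 + p)
J(o) = -8/9 - 8*o (J(o) = -8*o - 8/9 = -8/9 - 8*o)
(J(x(18)) + (-14445 - 1*27519)) + P(501, -356) = ((-8/9 - 8*(3 - √(2 + 18))) + (-14445 - 1*27519)) - 104 = ((-8/9 - 8*(3 - √20)) + (-14445 - 27519)) - 104 = ((-8/9 - 8*(3 - 2*√5)) - 41964) - 104 = ((-8/9 + (-24 + 16*√5)) - 41964) - 104 = ((-224/9 + 16*√5) - 41964) - 104 = (-377900/9 + 16*√5) - 104 = -378836/9 + 16*√5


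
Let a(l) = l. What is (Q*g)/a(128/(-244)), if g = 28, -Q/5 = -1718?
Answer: -1833965/4 ≈ -4.5849e+5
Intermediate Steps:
Q = 8590 (Q = -5*(-1718) = 8590)
(Q*g)/a(128/(-244)) = (8590*28)/((128/(-244))) = 240520/((128*(-1/244))) = 240520/(-32/61) = 240520*(-61/32) = -1833965/4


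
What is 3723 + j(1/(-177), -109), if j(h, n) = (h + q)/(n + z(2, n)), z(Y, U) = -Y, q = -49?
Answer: 73154455/19647 ≈ 3723.4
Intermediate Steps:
j(h, n) = (-49 + h)/(-2 + n) (j(h, n) = (h - 49)/(n - 1*2) = (-49 + h)/(n - 2) = (-49 + h)/(-2 + n))
3723 + j(1/(-177), -109) = 3723 + (-49 + 1/(-177))/(-2 - 109) = 3723 + (-49 - 1/177)/(-111) = 3723 - 1/111*(-8674/177) = 3723 + 8674/19647 = 73154455/19647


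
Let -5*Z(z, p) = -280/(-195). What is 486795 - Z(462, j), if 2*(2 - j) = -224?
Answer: 94925081/195 ≈ 4.8680e+5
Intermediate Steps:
j = 114 (j = 2 - ½*(-224) = 2 + 112 = 114)
Z(z, p) = -56/195 (Z(z, p) = -(-56)/(-195) = -(-56)*(-1)/195 = -⅕*56/39 = -56/195)
486795 - Z(462, j) = 486795 - 1*(-56/195) = 486795 + 56/195 = 94925081/195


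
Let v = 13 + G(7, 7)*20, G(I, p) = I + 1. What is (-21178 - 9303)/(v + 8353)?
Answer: -30481/8526 ≈ -3.5751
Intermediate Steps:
G(I, p) = 1 + I
v = 173 (v = 13 + (1 + 7)*20 = 13 + 8*20 = 13 + 160 = 173)
(-21178 - 9303)/(v + 8353) = (-21178 - 9303)/(173 + 8353) = -30481/8526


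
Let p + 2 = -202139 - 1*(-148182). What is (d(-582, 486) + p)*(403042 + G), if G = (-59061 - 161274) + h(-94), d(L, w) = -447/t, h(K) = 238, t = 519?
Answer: -1707801819920/173 ≈ -9.8717e+9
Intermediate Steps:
p = -53959 (p = -2 + (-202139 - 1*(-148182)) = -2 + (-202139 + 148182) = -2 - 53957 = -53959)
d(L, w) = -149/173 (d(L, w) = -447/519 = -447*1/519 = -149/173)
G = -220097 (G = (-59061 - 161274) + 238 = -220335 + 238 = -220097)
(d(-582, 486) + p)*(403042 + G) = (-149/173 - 53959)*(403042 - 220097) = -9335056/173*182945 = -1707801819920/173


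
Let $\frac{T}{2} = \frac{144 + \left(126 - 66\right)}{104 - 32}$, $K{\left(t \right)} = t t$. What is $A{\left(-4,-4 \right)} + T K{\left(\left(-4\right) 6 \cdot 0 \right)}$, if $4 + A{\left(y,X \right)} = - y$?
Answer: $0$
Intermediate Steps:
$K{\left(t \right)} = t^{2}$
$A{\left(y,X \right)} = -4 - y$
$T = \frac{17}{3}$ ($T = 2 \frac{144 + \left(126 - 66\right)}{104 - 32} = 2 \frac{144 + \left(126 - 66\right)}{72} = 2 \left(144 + 60\right) \frac{1}{72} = 2 \cdot 204 \cdot \frac{1}{72} = 2 \cdot \frac{17}{6} = \frac{17}{3} \approx 5.6667$)
$A{\left(-4,-4 \right)} + T K{\left(\left(-4\right) 6 \cdot 0 \right)} = \left(-4 - -4\right) + \frac{17 \left(\left(-4\right) 6 \cdot 0\right)^{2}}{3} = \left(-4 + 4\right) + \frac{17 \left(\left(-24\right) 0\right)^{2}}{3} = 0 + \frac{17 \cdot 0^{2}}{3} = 0 + \frac{17}{3} \cdot 0 = 0 + 0 = 0$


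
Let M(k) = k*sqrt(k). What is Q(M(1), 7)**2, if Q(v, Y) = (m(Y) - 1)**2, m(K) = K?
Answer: 1296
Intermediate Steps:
M(k) = k**(3/2)
Q(v, Y) = (-1 + Y)**2 (Q(v, Y) = (Y - 1)**2 = (-1 + Y)**2)
Q(M(1), 7)**2 = ((-1 + 7)**2)**2 = (6**2)**2 = 36**2 = 1296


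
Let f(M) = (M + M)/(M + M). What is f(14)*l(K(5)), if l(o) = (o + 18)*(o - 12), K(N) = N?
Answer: -161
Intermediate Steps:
f(M) = 1 (f(M) = (2*M)/((2*M)) = (2*M)*(1/(2*M)) = 1)
l(o) = (-12 + o)*(18 + o) (l(o) = (18 + o)*(-12 + o) = (-12 + o)*(18 + o))
f(14)*l(K(5)) = 1*(-216 + 5² + 6*5) = 1*(-216 + 25 + 30) = 1*(-161) = -161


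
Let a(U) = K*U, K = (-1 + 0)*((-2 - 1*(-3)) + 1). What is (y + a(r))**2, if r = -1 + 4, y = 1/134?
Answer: 644809/17956 ≈ 35.911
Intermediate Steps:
y = 1/134 ≈ 0.0074627
r = 3
K = -2 (K = -((-2 + 3) + 1) = -(1 + 1) = -1*2 = -2)
a(U) = -2*U
(y + a(r))**2 = (1/134 - 2*3)**2 = (1/134 - 6)**2 = (-803/134)**2 = 644809/17956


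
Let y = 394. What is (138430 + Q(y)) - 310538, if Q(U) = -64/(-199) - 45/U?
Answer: -13494283587/78406 ≈ -1.7211e+5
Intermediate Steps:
Q(U) = 64/199 - 45/U (Q(U) = -64*(-1/199) - 45/U = 64/199 - 45/U)
(138430 + Q(y)) - 310538 = (138430 + (64/199 - 45/394)) - 310538 = (138430 + 16261/78406) - 310538 = 10853758841/78406 - 310538 = -13494283587/78406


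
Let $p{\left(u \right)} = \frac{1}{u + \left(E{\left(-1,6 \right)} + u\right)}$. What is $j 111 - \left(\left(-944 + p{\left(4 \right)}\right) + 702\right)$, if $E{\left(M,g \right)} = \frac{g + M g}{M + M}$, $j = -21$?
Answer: $- \frac{16713}{8} \approx -2089.1$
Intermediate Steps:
$E{\left(M,g \right)} = \frac{g + M g}{2 M}$
$p{\left(u \right)} = \frac{1}{2 u}$ ($p{\left(u \right)} = \frac{1}{u + \left(\frac{1}{2} \cdot 6 \frac{1}{-1} \left(1 - 1\right) + u\right)} = \frac{1}{u + \left(\frac{1}{2} \cdot 6 \left(-1\right) 0 + u\right)} = \frac{1}{u + \left(0 + u\right)} = \frac{1}{u + u} = \frac{1}{2 u}$)
$j 111 - \left(\left(-944 + p{\left(4 \right)}\right) + 702\right) = \left(-21\right) 111 - \left(\left(-944 + \frac{1}{2 \cdot 4}\right) + 702\right) = -2331 - \left(\left(-944 + \frac{1}{2} \cdot \frac{1}{4}\right) + 702\right) = -2331 - \left(\left(-944 + \frac{1}{8}\right) + 702\right) = -2331 - \left(- \frac{7551}{8} + 702\right) = -2331 - - \frac{1935}{8} = -2331 + \frac{1935}{8} = - \frac{16713}{8}$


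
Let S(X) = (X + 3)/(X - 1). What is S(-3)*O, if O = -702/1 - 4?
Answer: 0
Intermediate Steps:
S(X) = (3 + X)/(-1 + X)
O = -706 (O = -702 - 4 = -706)
S(-3)*O = ((3 - 3)/(-1 - 3))*(-706) = (0/(-4))*(-706) = -¼*0*(-706) = 0*(-706) = 0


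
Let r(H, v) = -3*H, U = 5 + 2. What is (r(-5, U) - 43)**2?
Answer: 784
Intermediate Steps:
U = 7
(r(-5, U) - 43)**2 = (-3*(-5) - 43)**2 = (15 - 43)**2 = (-28)**2 = 784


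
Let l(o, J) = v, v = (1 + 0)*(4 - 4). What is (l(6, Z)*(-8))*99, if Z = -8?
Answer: 0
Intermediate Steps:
v = 0 (v = 1*0 = 0)
l(o, J) = 0
(l(6, Z)*(-8))*99 = (0*(-8))*99 = 0*99 = 0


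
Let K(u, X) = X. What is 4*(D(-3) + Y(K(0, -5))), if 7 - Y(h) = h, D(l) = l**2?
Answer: 84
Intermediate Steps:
Y(h) = 7 - h
4*(D(-3) + Y(K(0, -5))) = 4*((-3)**2 + (7 - 1*(-5))) = 4*(9 + (7 + 5)) = 4*(9 + 12) = 4*21 = 84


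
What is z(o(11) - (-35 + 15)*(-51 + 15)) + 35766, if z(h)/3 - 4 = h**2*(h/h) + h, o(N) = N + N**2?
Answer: 1071246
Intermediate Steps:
z(h) = 12 + 3*h + 3*h**2 (z(h) = 12 + 3*(h**2*(h/h) + h) = 12 + 3*(h**2*1 + h) = 12 + 3*(h**2 + h) = 12 + 3*(h + h**2) = 12 + (3*h + 3*h**2) = 12 + 3*h + 3*h**2)
z(o(11) - (-35 + 15)*(-51 + 15)) + 35766 = (12 + 3*(11*(1 + 11) - (-35 + 15)*(-51 + 15)) + 3*(11*(1 + 11) - (-35 + 15)*(-51 + 15))**2) + 35766 = (12 + 3*(11*12 - (-20)*(-36)) + 3*(11*12 - (-20)*(-36))**2) + 35766 = (12 + 3*(132 - 1*720) + 3*(132 - 1*720)**2) + 35766 = (12 + 3*(132 - 720) + 3*(132 - 720)**2) + 35766 = (12 + 3*(-588) + 3*(-588)**2) + 35766 = (12 - 1764 + 3*345744) + 35766 = (12 - 1764 + 1037232) + 35766 = 1035480 + 35766 = 1071246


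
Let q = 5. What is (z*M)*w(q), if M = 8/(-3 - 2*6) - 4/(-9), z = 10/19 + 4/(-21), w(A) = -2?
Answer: 1072/17955 ≈ 0.059705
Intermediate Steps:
z = 134/399 (z = 10*(1/19) + 4*(-1/21) = 10/19 - 4/21 = 134/399 ≈ 0.33584)
M = -4/45 (M = 8/(-3 - 12) - 4*(-⅑) = 8/(-15) + 4/9 = 8*(-1/15) + 4/9 = -8/15 + 4/9 = -4/45 ≈ -0.088889)
(z*M)*w(q) = ((134/399)*(-4/45))*(-2) = -536/17955*(-2) = 1072/17955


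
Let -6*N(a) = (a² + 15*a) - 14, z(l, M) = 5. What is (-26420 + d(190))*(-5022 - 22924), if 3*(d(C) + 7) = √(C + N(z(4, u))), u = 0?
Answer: 738528942 - 27946*√1581/9 ≈ 7.3841e+8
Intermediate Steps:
N(a) = 7/3 - 5*a/2 - a²/6 (N(a) = -((a² + 15*a) - 14)/6 = -(-14 + a² + 15*a)/6 = 7/3 - 5*a/2 - a²/6)
d(C) = -7 + √(-43/3 + C)/3 (d(C) = -7 + √(C + (7/3 - 5/2*5 - ⅙*5²))/3 = -7 + √(C + (7/3 - 25/2 - ⅙*25))/3 = -7 + √(C + (7/3 - 25/2 - 25/6))/3 = -7 + √(C - 43/3)/3 = -7 + √(-43/3 + C)/3)
(-26420 + d(190))*(-5022 - 22924) = (-26420 + (-7 + √(-129 + 9*190)/9))*(-5022 - 22924) = (-26420 + (-7 + √(-129 + 1710)/9))*(-27946) = (-26420 + (-7 + √1581/9))*(-27946) = (-26427 + √1581/9)*(-27946) = 738528942 - 27946*√1581/9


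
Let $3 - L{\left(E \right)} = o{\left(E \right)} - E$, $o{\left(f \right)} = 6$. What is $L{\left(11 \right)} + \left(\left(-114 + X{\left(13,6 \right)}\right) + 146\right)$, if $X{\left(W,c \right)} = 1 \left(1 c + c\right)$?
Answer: $52$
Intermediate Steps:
$X{\left(W,c \right)} = 2 c$ ($X{\left(W,c \right)} = 1 \left(c + c\right) = 1 \cdot 2 c = 2 c$)
$L{\left(E \right)} = -3 + E$ ($L{\left(E \right)} = 3 - \left(6 - E\right) = 3 + \left(-6 + E\right) = -3 + E$)
$L{\left(11 \right)} + \left(\left(-114 + X{\left(13,6 \right)}\right) + 146\right) = \left(-3 + 11\right) + \left(\left(-114 + 2 \cdot 6\right) + 146\right) = 8 + \left(\left(-114 + 12\right) + 146\right) = 8 + \left(-102 + 146\right) = 8 + 44 = 52$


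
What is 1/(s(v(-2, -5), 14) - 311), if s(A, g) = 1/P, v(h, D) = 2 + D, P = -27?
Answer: -27/8398 ≈ -0.0032151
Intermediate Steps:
s(A, g) = -1/27 (s(A, g) = 1/(-27) = -1/27)
1/(s(v(-2, -5), 14) - 311) = 1/(-1/27 - 311) = 1/(-8398/27) = -27/8398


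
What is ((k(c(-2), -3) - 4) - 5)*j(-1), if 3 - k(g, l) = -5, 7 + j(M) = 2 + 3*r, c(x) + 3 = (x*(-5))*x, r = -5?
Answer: 20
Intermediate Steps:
c(x) = -3 - 5*x² (c(x) = -3 + (x*(-5))*x = -3 + (-5*x)*x = -3 - 5*x²)
j(M) = -20 (j(M) = -7 + (2 + 3*(-5)) = -7 + (2 - 15) = -7 - 13 = -20)
k(g, l) = 8 (k(g, l) = 3 - 1*(-5) = 3 + 5 = 8)
((k(c(-2), -3) - 4) - 5)*j(-1) = ((8 - 4) - 5)*(-20) = (4 - 5)*(-20) = -1*(-20) = 20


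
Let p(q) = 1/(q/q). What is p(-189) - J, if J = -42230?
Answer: 42231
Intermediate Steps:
p(q) = 1 (p(q) = 1/1 = 1)
p(-189) - J = 1 - 1*(-42230) = 1 + 42230 = 42231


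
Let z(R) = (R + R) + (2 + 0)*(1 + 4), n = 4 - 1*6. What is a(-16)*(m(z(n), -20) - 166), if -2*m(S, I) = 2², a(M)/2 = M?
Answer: 5376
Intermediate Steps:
n = -2 (n = 4 - 6 = -2)
a(M) = 2*M
z(R) = 10 + 2*R (z(R) = 2*R + 2*5 = 2*R + 10 = 10 + 2*R)
m(S, I) = -2 (m(S, I) = -½*2² = -½*4 = -2)
a(-16)*(m(z(n), -20) - 166) = (2*(-16))*(-2 - 166) = -32*(-168) = 5376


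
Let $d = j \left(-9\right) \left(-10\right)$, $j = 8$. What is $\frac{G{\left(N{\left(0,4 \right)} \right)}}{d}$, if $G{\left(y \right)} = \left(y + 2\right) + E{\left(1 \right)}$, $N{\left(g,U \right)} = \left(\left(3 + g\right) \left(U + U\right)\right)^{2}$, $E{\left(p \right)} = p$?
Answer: $\frac{193}{240} \approx 0.80417$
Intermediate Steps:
$N{\left(g,U \right)} = 4 U^{2} \left(3 + g\right)^{2}$ ($N{\left(g,U \right)} = \left(\left(3 + g\right) 2 U\right)^{2} = \left(2 U \left(3 + g\right)\right)^{2} = 4 U^{2} \left(3 + g\right)^{2}$)
$d = 720$ ($d = 8 \left(-9\right) \left(-10\right) = \left(-72\right) \left(-10\right) = 720$)
$G{\left(y \right)} = 3 + y$ ($G{\left(y \right)} = \left(y + 2\right) + 1 = \left(2 + y\right) + 1 = 3 + y$)
$\frac{G{\left(N{\left(0,4 \right)} \right)}}{d} = \frac{3 + 4 \cdot 4^{2} \left(3 + 0\right)^{2}}{720} = \left(3 + 4 \cdot 16 \cdot 3^{2}\right) \frac{1}{720} = \left(3 + 4 \cdot 16 \cdot 9\right) \frac{1}{720} = \left(3 + 576\right) \frac{1}{720} = 579 \cdot \frac{1}{720} = \frac{193}{240}$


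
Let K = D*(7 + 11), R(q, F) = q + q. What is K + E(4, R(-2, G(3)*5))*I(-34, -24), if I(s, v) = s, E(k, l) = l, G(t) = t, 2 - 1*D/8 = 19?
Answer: -2312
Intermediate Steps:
D = -136 (D = 16 - 8*19 = 16 - 152 = -136)
R(q, F) = 2*q
K = -2448 (K = -136*(7 + 11) = -136*18 = -2448)
K + E(4, R(-2, G(3)*5))*I(-34, -24) = -2448 + (2*(-2))*(-34) = -2448 - 4*(-34) = -2448 + 136 = -2312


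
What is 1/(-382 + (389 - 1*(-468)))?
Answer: 1/475 ≈ 0.0021053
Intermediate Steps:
1/(-382 + (389 - 1*(-468))) = 1/(-382 + (389 + 468)) = 1/(-382 + 857) = 1/475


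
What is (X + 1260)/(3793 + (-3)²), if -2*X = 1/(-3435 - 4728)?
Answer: 20570761/62071452 ≈ 0.33140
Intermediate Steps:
X = 1/16326 (X = -1/(2*(-3435 - 4728)) = -½/(-8163) = -½*(-1/8163) = 1/16326 ≈ 6.1252e-5)
(X + 1260)/(3793 + (-3)²) = (1/16326 + 1260)/(3793 + (-3)²) = 20570761/(16326*(3793 + 9)) = (20570761/16326)/3802 = (20570761/16326)*(1/3802) = 20570761/62071452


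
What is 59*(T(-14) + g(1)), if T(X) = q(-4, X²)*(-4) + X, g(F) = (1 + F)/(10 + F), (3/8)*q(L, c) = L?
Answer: 56168/33 ≈ 1702.1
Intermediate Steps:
q(L, c) = 8*L/3
g(F) = (1 + F)/(10 + F)
T(X) = 128/3 + X (T(X) = ((8/3)*(-4))*(-4) + X = -32/3*(-4) + X = 128/3 + X)
59*(T(-14) + g(1)) = 59*((128/3 - 14) + (1 + 1)/(10 + 1)) = 59*(86/3 + 2/11) = 59*(952/33) = 56168/33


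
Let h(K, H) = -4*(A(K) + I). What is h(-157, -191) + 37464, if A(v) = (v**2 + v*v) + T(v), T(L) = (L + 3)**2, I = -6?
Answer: -254568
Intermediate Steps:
T(L) = (3 + L)**2
A(v) = (3 + v)**2 + 2*v**2 (A(v) = (v**2 + v*v) + (3 + v)**2 = (v**2 + v**2) + (3 + v)**2 = 2*v**2 + (3 + v)**2 = (3 + v)**2 + 2*v**2)
h(K, H) = 24 - 8*K**2 - 4*(3 + K)**2 (h(K, H) = -4*(((3 + K)**2 + 2*K**2) - 6) = -4*(-6 + (3 + K)**2 + 2*K**2) = 24 - 8*K**2 - 4*(3 + K)**2)
h(-157, -191) + 37464 = (-12 - 24*(-157) - 12*(-157)**2) + 37464 = (-12 + 3768 - 12*24649) + 37464 = (-12 + 3768 - 295788) + 37464 = -292032 + 37464 = -254568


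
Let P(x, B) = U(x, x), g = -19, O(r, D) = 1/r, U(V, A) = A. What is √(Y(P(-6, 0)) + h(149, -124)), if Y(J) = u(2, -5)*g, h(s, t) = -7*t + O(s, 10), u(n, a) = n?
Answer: √18426979/149 ≈ 28.810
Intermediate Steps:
P(x, B) = x
h(s, t) = 1/s - 7*t (h(s, t) = -7*t + 1/s = 1/s - 7*t)
Y(J) = -38 (Y(J) = 2*(-19) = -38)
√(Y(P(-6, 0)) + h(149, -124)) = √(-38 + (1/149 - 7*(-124))) = √(-38 + (1/149 + 868)) = √(-38 + 129333/149) = √(123671/149) = √18426979/149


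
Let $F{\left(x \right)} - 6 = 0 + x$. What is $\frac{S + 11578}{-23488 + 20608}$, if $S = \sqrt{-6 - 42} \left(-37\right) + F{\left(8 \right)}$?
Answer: $- \frac{161}{40} + \frac{37 i \sqrt{3}}{720} \approx -4.025 + 0.089008 i$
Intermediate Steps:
$F{\left(x \right)} = 6 + x$ ($F{\left(x \right)} = 6 + \left(0 + x\right) = 6 + x$)
$S = 14 - 148 i \sqrt{3}$ ($S = \sqrt{-6 - 42} \left(-37\right) + \left(6 + 8\right) = \sqrt{-48} \left(-37\right) + 14 = 4 i \sqrt{3} \left(-37\right) + 14 = - 148 i \sqrt{3} + 14 = 14 - 148 i \sqrt{3} \approx 14.0 - 256.34 i$)
$\frac{S + 11578}{-23488 + 20608} = \frac{\left(14 - 148 i \sqrt{3}\right) + 11578}{-23488 + 20608} = \frac{11592 - 148 i \sqrt{3}}{-2880} = \left(11592 - 148 i \sqrt{3}\right) \left(- \frac{1}{2880}\right) = - \frac{161}{40} + \frac{37 i \sqrt{3}}{720}$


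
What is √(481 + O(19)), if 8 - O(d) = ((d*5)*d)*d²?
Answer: 2*I*√162779 ≈ 806.92*I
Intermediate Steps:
O(d) = 8 - 5*d⁴ (O(d) = 8 - (d*5)*d*d² = 8 - (5*d)*d*d² = 8 - 5*d²*d² = 8 - 5*d⁴)
√(481 + O(19)) = √(481 + (8 - 5*19⁴)) = √(481 + (8 - 5*130321)) = √(481 + (8 - 651605)) = √(481 - 651597) = √(-651116) = 2*I*√162779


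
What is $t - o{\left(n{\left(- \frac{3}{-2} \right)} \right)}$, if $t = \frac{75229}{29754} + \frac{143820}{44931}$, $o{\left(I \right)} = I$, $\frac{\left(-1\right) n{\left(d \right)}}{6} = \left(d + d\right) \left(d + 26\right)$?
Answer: $\frac{13125753659}{26213274} \approx 500.73$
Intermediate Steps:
$n{\left(d \right)} = - 12 d \left(26 + d\right)$ ($n{\left(d \right)} = - 6 \left(d + d\right) \left(d + 26\right) = - 6 \cdot 2 d \left(26 + d\right) = - 12 d \left(26 + d\right)$)
$t = \frac{150183029}{26213274}$ ($t = 75229 \cdot \frac{1}{29754} + 143820 \cdot \frac{1}{44931} = \frac{75229}{29754} + \frac{2820}{881} = \frac{150183029}{26213274} \approx 5.7293$)
$t - o{\left(n{\left(- \frac{3}{-2} \right)} \right)} = \frac{150183029}{26213274} - - 12 \left(- \frac{3}{-2}\right) \left(26 - \frac{3}{-2}\right) = \frac{150183029}{26213274} - - 12 \left(\left(-3\right) \left(- \frac{1}{2}\right)\right) \left(26 - - \frac{3}{2}\right) = \frac{150183029}{26213274} - \left(-12\right) \frac{3}{2} \left(26 + \frac{3}{2}\right) = \frac{150183029}{26213274} - \left(-12\right) \frac{3}{2} \cdot \frac{55}{2} = \frac{150183029}{26213274} - -495 = \frac{150183029}{26213274} + 495 = \frac{13125753659}{26213274}$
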